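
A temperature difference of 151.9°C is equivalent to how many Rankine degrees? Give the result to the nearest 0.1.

273.4°R

For a temperature interval the offset drops out; only the factor 1.8 applies.
151.9 × 1.8 = 273.4.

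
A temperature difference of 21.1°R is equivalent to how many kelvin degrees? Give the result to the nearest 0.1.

For a temperature interval the offset drops out; only the factor 5/9 applies.
21.1 × 5/9 = 11.7.

11.7 K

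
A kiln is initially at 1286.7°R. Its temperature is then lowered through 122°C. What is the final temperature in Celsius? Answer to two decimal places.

Initial temperature in Celsius: (1286.7 - 491.67) × 5/9 = 441.6833°C.
Final Celsius temperature: 441.6833 - 122.0000 = 319.6833°C.

319.68°C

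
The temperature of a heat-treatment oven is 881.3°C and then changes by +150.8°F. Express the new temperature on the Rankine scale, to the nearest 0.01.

2228.81°R

The 150.8°F change is an interval, so only the factor 5/9 applies: +150.8 × 5/9 = +83.7778°C.
Final Celsius temperature: 881.3000 + 83.7778 = 965.0778°C.
In Rankine: 965.0778 × 1.8 + 491.67 = 2228.81°R.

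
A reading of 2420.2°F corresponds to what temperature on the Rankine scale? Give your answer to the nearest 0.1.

In Celsius: (2420.2 - 32) × 5/9 = 1326.7778°C.
In Rankine: 1326.7778 × 1.8 + 491.67 = 2879.9°R.

2879.9°R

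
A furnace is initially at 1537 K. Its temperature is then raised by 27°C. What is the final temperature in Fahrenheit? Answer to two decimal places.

Initial temperature in Celsius: 1537 - 273.15 = 1263.8500°C.
Final Celsius temperature: 1263.8500 + 27.0000 = 1290.8500°C.
In Fahrenheit: 1290.8500 × 1.8 + 32 = 2355.53°F.

2355.53°F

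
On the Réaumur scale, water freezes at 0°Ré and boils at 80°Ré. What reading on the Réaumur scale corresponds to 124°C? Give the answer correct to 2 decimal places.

Linearly onto the Réaumur scale: 0 + (124.0000 / 100) × (80 - 0) = 99.20°Ré.

99.20°Ré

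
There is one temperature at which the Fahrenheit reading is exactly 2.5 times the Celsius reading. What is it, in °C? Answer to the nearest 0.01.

Let C be the Celsius reading. The Fahrenheit reading is F = 1.8·C + 32.
Require F = 2.5·C: 1.8·C + 32 = 2.5·C.
(-0.7)·C = -32  ⇒  C = 45.71.

45.71°C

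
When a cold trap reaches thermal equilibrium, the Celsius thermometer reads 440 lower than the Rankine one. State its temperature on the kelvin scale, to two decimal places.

208.56 K

Let x be the Rankine reading; then the Celsius reading is 5/9·x - 273.15.
(5/9·x - 273.15) - x = -440  ⇒  (-4/9)·x = -166.85  ⇒  x = 375.4125°R.
In Celsius: (375.4125 - 491.67) × 5/9 = -64.5875°C.
In kelvin: -64.5875 + 273.15 = 208.56 K.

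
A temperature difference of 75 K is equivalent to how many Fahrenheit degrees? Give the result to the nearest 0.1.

Only the scale ratio 1.8 matters for a change in temperature.
75 × 1.8 = 135.0.

135.0°F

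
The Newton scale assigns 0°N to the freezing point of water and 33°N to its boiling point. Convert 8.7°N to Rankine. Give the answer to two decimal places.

Linear interpolation between the fixed points: C = (8.7 - 0) × 100 / (33 - 0) = 26.3636°C.
Then 26.3636 × 1.8 + 491.67 = 539.12°R.

539.12°R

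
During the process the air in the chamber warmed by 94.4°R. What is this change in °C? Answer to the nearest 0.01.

Only the scale ratio 5/9 matters for a change in temperature.
94.4 × 5/9 = 52.44.

52.44°C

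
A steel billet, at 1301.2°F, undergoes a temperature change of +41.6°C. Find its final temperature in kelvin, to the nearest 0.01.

1019.86 K

Initial temperature in Celsius: (1301.2 - 32) × 5/9 = 705.1111°C.
Final Celsius temperature: 705.1111 + 41.6000 = 746.7111°C.
In kelvin: 746.7111 + 273.15 = 1019.86 K.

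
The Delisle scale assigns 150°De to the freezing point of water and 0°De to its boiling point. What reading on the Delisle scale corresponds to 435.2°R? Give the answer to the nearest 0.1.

First in Celsius: (435.2 - 491.67) × 5/9 = -31.3722°C.
Linearly onto the Delisle scale: 150 + (-31.3722 / 100) × (0 - 150) = 197.1°De.

197.1°De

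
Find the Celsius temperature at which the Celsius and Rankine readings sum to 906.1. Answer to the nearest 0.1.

148.0°C

Let C be the Celsius reading. The Rankine reading is R = 1.8·C + 491.67.
Require C + R = 906.1: (2.8)·C + 491.67 = 906.1.
C = (906.1 - 491.67) / (2.8) = 148.0.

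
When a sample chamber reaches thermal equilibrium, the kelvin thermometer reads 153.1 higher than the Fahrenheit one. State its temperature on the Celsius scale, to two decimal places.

110.06°C

Let x be the Fahrenheit reading; then the kelvin reading is 5/9·x + 255.372.
(5/9·x + 255.372) - x = 153.1  ⇒  (-4/9)·x = -102.272  ⇒  x = 230.1125°F.
In Celsius: (230.1125 - 32) × 5/9 = 110.06°C.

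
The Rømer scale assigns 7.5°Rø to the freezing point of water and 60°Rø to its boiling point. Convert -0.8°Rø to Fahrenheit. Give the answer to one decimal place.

Linear interpolation between the fixed points: C = (-0.8 - 7.5) × 100 / (60 - 7.5) = -15.8095°C.
Then -15.8095 × 1.8 + 32 = 3.5°F.

3.5°F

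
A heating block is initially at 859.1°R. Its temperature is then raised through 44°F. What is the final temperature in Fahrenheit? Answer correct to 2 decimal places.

443.43°F

Initial temperature in Celsius: (859.1 - 491.67) × 5/9 = 204.1278°C.
The 44°F change is an interval, so only the factor 5/9 applies: +44 × 5/9 = +24.4444°C.
Final Celsius temperature: 204.1278 + 24.4444 = 228.5722°C.
In Fahrenheit: 228.5722 × 1.8 + 32 = 443.43°F.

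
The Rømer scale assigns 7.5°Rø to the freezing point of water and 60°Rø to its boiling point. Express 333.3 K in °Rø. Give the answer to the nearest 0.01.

First in Celsius: 333.3 - 273.15 = 60.1500°C.
Linearly onto the Rømer scale: 7.5 + (60.1500 / 100) × (60 - 7.5) = 39.08°Rø.

39.08°Rø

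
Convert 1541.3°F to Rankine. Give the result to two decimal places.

In Celsius: (1541.3 - 32) × 5/9 = 838.5000°C.
In Rankine: 838.5000 × 1.8 + 491.67 = 2000.97°R.

2000.97°R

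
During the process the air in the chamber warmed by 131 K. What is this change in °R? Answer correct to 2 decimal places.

235.80°R

Only the scale ratio 1.8 matters for a change in temperature.
131 × 1.8 = 235.80.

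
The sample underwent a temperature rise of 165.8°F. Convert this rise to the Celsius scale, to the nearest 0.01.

Only the scale ratio 5/9 matters for a change in temperature.
165.8 × 5/9 = 92.11.

92.11°C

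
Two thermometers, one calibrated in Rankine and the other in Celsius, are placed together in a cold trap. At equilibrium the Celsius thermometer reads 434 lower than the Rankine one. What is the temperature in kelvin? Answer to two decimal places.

201.06 K

Let x be the Rankine reading; then the Celsius reading is 5/9·x - 273.15.
(5/9·x - 273.15) - x = -434  ⇒  (-4/9)·x = -160.85  ⇒  x = 361.9125°R.
In Celsius: (361.9125 - 491.67) × 5/9 = -72.0875°C.
In kelvin: -72.0875 + 273.15 = 201.06 K.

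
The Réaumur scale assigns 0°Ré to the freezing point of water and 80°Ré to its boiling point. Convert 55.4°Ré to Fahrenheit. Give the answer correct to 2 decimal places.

156.65°F

Linear interpolation between the fixed points: C = (55.4 - 0) × 100 / (80 - 0) = 69.2500°C.
Then 69.2500 × 1.8 + 32 = 156.65°F.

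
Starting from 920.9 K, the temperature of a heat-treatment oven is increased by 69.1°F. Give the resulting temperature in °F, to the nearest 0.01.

1267.05°F

Initial temperature in Celsius: 920.9 - 273.15 = 647.7500°C.
The 69.1°F change is an interval, so only the factor 5/9 applies: +69.1 × 5/9 = +38.3889°C.
Final Celsius temperature: 647.7500 + 38.3889 = 686.1389°C.
In Fahrenheit: 686.1389 × 1.8 + 32 = 1267.05°F.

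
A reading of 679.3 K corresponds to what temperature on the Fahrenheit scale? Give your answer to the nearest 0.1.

In Celsius: 679.3 - 273.15 = 406.1500°C.
In Fahrenheit: 406.1500 × 1.8 + 32 = 763.1°F.

763.1°F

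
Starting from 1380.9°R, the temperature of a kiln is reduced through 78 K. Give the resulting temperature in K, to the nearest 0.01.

689.17 K

Initial temperature in Celsius: (1380.9 - 491.67) × 5/9 = 494.0167°C.
The 78 K change is an interval; Kelvin and Celsius degrees are the same size, so ΔC = -78°C.
Final Celsius temperature: 494.0167 - 78.0000 = 416.0167°C.
In kelvin: 416.0167 + 273.15 = 689.17 K.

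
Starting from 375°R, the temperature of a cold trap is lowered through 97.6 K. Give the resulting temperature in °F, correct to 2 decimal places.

Initial temperature in Celsius: (375 - 491.67) × 5/9 = -64.8167°C.
The 97.6 K change is an interval; Kelvin and Celsius degrees are the same size, so ΔC = -97.6°C.
Final Celsius temperature: -64.8167 - 97.6000 = -162.4167°C.
In Fahrenheit: -162.4167 × 1.8 + 32 = -260.35°F.

-260.35°F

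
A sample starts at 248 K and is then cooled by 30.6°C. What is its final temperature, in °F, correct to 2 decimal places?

Initial temperature in Celsius: 248 - 273.15 = -25.1500°C.
Final Celsius temperature: -25.1500 - 30.6000 = -55.7500°C.
In Fahrenheit: -55.7500 × 1.8 + 32 = -68.35°F.

-68.35°F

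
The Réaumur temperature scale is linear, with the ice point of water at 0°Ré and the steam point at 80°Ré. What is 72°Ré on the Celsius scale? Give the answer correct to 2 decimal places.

Linear interpolation between the fixed points: C = (72 - 0) × 100 / (80 - 0) = 90.0000°C.

90.00°C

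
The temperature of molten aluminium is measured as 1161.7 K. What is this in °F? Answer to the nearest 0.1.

In Celsius: 1161.7 - 273.15 = 888.5500°C.
In Fahrenheit: 888.5500 × 1.8 + 32 = 1631.4°F.

1631.4°F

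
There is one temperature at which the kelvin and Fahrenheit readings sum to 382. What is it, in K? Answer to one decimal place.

300.6 K

Let K be the kelvin reading. The Fahrenheit reading is F = 1.8·K - 459.67.
Require K + F = 382: (2.8)·K - 459.67 = 382.
K = (382 + 459.67) / (2.8) = 300.6.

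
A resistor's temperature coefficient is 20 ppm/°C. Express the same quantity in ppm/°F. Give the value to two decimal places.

11.11 ppm/°F

Since only a temperature interval is involved, the additive offset between the scales drops out.
A change of 1°F is a change of 5/9°C, so per °F the value is 20 × 5/9 = 11.11.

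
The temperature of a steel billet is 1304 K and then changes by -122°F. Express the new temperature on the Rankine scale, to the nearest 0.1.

Initial temperature in Celsius: 1304 - 273.15 = 1030.8500°C.
The 122°F change is an interval, so only the factor 5/9 applies: -122 × 5/9 = -67.7778°C.
Final Celsius temperature: 1030.8500 - 67.7778 = 963.0722°C.
In Rankine: 963.0722 × 1.8 + 491.67 = 2225.2°R.

2225.2°R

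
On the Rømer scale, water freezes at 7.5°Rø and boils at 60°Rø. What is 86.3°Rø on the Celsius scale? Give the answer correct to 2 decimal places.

150.10°C

Linear interpolation between the fixed points: C = (86.3 - 7.5) × 100 / (60 - 7.5) = 150.0952°C.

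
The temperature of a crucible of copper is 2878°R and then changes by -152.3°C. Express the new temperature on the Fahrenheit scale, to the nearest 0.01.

Initial temperature in Celsius: (2878 - 491.67) × 5/9 = 1325.7389°C.
Final Celsius temperature: 1325.7389 - 152.3000 = 1173.4389°C.
In Fahrenheit: 1173.4389 × 1.8 + 32 = 2144.19°F.

2144.19°F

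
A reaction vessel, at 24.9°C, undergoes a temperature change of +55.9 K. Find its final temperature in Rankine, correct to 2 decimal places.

The 55.9 K change is an interval; Kelvin and Celsius degrees are the same size, so ΔC = +55.9°C.
Final Celsius temperature: 24.9000 + 55.9000 = 80.8000°C.
In Rankine: 80.8000 × 1.8 + 491.67 = 637.11°R.

637.11°R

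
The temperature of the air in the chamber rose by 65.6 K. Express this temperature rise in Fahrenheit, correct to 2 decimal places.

118.08°F

An interval of 1 K corresponds to 1.8°F.
65.6 × 1.8 = 118.08.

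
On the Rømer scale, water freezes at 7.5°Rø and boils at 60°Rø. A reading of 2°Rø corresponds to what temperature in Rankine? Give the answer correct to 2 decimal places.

Linear interpolation between the fixed points: C = (2 - 7.5) × 100 / (60 - 7.5) = -10.4762°C.
Then -10.4762 × 1.8 + 491.67 = 472.81°R.

472.81°R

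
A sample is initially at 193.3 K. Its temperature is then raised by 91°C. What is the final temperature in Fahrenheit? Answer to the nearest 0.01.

52.07°F

Initial temperature in Celsius: 193.3 - 273.15 = -79.8500°C.
Final Celsius temperature: -79.8500 + 91.0000 = 11.1500°C.
In Fahrenheit: 11.1500 × 1.8 + 32 = 52.07°F.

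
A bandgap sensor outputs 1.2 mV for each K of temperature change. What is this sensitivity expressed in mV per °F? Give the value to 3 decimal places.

The quantity depends on a temperature interval, so only the ratio of degree sizes applies; the offset between the scales is irrelevant.
A change of 1°F is a change of 5/9 K, so per °F the value is 1.2 × 5/9 = 0.667.

0.667 mV per °F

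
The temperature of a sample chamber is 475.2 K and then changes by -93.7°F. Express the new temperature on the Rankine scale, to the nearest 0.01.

761.66°R

Initial temperature in Celsius: 475.2 - 273.15 = 202.0500°C.
The 93.7°F change is an interval, so only the factor 5/9 applies: -93.7 × 5/9 = -52.0556°C.
Final Celsius temperature: 202.0500 - 52.0556 = 149.9944°C.
In Rankine: 149.9944 × 1.8 + 491.67 = 761.66°R.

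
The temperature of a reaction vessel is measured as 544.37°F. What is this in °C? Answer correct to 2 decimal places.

284.65°C

In Celsius: (544.37 - 32) × 5/9 = 284.6500°C.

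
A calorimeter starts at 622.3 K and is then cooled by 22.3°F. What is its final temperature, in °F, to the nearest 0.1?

638.2°F

Initial temperature in Celsius: 622.3 - 273.15 = 349.1500°C.
The 22.3°F change is an interval, so only the factor 5/9 applies: -22.3 × 5/9 = -12.3889°C.
Final Celsius temperature: 349.1500 - 12.3889 = 336.7611°C.
In Fahrenheit: 336.7611 × 1.8 + 32 = 638.2°F.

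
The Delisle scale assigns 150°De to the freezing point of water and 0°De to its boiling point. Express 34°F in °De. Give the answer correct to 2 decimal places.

148.33°De

First in Celsius: (34 - 32) × 5/9 = 1.1111°C.
Linearly onto the Delisle scale: 150 + (1.1111 / 100) × (0 - 150) = 148.33°De.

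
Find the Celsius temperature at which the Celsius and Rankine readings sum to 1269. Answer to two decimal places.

277.62°C

Let C be the Celsius reading. The Rankine reading is R = 1.8·C + 491.67.
Require C + R = 1269: (2.8)·C + 491.67 = 1269.
C = (1269 - 491.67) / (2.8) = 277.62.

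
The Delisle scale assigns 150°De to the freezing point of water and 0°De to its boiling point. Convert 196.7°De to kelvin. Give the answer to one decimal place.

Linear interpolation between the fixed points: C = (196.7 - 150) × 100 / (0 - 150) = -31.1333°C.
Then -31.1333 + 273.15 = 242.0 K.

242.0 K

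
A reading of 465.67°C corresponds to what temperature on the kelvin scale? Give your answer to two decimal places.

738.82 K

In kelvin: 465.6700 + 273.15 = 738.82 K.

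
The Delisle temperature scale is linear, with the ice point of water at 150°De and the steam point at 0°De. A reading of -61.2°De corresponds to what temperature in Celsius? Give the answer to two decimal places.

Linear interpolation between the fixed points: C = (-61.2 - 150) × 100 / (0 - 150) = 140.8000°C.

140.80°C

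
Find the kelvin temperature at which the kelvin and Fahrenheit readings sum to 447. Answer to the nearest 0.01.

323.81 K

Let K be the kelvin reading. The Fahrenheit reading is F = 1.8·K - 459.67.
Require K + F = 447: (2.8)·K - 459.67 = 447.
K = (447 + 459.67) / (2.8) = 323.81.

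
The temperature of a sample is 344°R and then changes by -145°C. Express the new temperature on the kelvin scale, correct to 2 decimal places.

46.11 K

Initial temperature in Celsius: (344 - 491.67) × 5/9 = -82.0389°C.
Final Celsius temperature: -82.0389 - 145.0000 = -227.0389°C.
In kelvin: -227.0389 + 273.15 = 46.11 K.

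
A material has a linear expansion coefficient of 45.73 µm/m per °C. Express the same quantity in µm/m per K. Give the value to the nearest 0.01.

The quantity depends on a temperature interval, so only the ratio of degree sizes applies; the offset between the scales is irrelevant.
A change of 1 K is a change of 1°C, so per K the value is 45.73 × 1 = 45.73.

45.73 µm/m per K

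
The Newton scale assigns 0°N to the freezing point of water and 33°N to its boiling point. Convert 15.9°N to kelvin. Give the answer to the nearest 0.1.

321.3 K

Linear interpolation between the fixed points: C = (15.9 - 0) × 100 / (33 - 0) = 48.1818°C.
Then 48.1818 + 273.15 = 321.3 K.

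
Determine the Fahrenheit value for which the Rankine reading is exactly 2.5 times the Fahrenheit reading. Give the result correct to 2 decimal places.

306.45°F

Let F be the Fahrenheit reading. The Rankine reading is R = 1·F + 459.67.
Require R = 2.5·F: 1·F + 459.67 = 2.5·F.
(-1.5)·F = -459.67  ⇒  F = 306.45.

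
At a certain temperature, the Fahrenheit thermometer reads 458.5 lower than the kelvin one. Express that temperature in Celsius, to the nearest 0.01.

-271.69°C

Let x be the kelvin reading; then the Fahrenheit reading is 1.8·x - 459.67.
(1.8·x - 459.67) - x = -458.5  ⇒  (0.8)·x = 1.17  ⇒  x = 1.4625 K.
In Celsius: 1.4625 - 273.15 = -271.69°C.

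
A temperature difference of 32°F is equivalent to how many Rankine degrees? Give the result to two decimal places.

Fahrenheit and Rankine degrees are the same size, so the interval is unchanged: 32.00.

32.00°R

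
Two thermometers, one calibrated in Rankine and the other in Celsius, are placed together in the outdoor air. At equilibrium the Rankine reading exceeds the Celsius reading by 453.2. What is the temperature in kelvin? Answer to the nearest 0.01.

Let x be the Rankine reading; then the Celsius reading is 5/9·x - 273.15.
(5/9·x - 273.15) - x = -453.2  ⇒  (-4/9)·x = -180.05  ⇒  x = 405.1125°R.
In Celsius: (405.1125 - 491.67) × 5/9 = -48.0875°C.
In kelvin: -48.0875 + 273.15 = 225.06 K.

225.06 K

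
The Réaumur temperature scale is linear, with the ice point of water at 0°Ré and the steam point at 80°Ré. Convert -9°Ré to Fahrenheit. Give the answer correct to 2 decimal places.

11.75°F

Linear interpolation between the fixed points: C = (-9 - 0) × 100 / (80 - 0) = -11.2500°C.
Then -11.2500 × 1.8 + 32 = 11.75°F.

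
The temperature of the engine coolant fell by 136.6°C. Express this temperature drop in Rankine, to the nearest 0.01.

245.88°R

For a temperature interval the offset drops out; only the factor 1.8 applies.
136.6 × 1.8 = 245.88.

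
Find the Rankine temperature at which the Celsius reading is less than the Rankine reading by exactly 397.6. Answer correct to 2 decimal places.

280.01°R

Let R be the Rankine reading. The Celsius reading is C = 5/9·R - 273.15.
Require C - R = -397.6: (-4/9)·R - 273.15 = -397.6.
R = (-397.6 + 273.15) / (-4/9) = 280.01.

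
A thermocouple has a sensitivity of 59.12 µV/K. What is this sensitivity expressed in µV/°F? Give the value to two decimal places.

32.84 µV/°F

Since only a temperature interval is involved, the additive offset between the scales drops out.
A change of 1°F is a change of 5/9 K, so per °F the value is 59.12 × 5/9 = 32.84.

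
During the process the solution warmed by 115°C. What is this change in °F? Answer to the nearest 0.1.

207.0°F

An interval of 1°C corresponds to 1.8°F.
115 × 1.8 = 207.0.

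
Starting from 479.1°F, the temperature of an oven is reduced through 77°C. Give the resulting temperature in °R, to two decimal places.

800.17°R

Initial temperature in Celsius: (479.1 - 32) × 5/9 = 248.3889°C.
Final Celsius temperature: 248.3889 - 77.0000 = 171.3889°C.
In Rankine: 171.3889 × 1.8 + 491.67 = 800.17°R.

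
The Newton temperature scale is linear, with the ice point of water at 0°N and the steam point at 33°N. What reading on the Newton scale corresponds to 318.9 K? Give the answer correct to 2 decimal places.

First in Celsius: 318.9 - 273.15 = 45.7500°C.
Linearly onto the Newton scale: 0 + (45.7500 / 100) × (33 - 0) = 15.10°N.

15.10°N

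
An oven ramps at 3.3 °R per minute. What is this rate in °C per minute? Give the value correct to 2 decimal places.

The quantity depends on a temperature interval, so only the ratio of degree sizes applies; the offset between the scales is irrelevant.
A change of 1°R is a change of 5/9°C, so 3.3 × 5/9 = 1.83.

1.83 °C/minute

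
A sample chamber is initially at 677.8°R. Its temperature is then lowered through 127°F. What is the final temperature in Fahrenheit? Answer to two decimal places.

91.13°F

Initial temperature in Celsius: (677.8 - 491.67) × 5/9 = 103.4056°C.
The 127°F change is an interval, so only the factor 5/9 applies: -127 × 5/9 = -70.5556°C.
Final Celsius temperature: 103.4056 - 70.5556 = 32.8500°C.
In Fahrenheit: 32.8500 × 1.8 + 32 = 91.13°F.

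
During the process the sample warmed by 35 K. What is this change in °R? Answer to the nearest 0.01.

For a temperature interval the offset drops out; only the factor 1.8 applies.
35 × 1.8 = 63.00.

63.00°R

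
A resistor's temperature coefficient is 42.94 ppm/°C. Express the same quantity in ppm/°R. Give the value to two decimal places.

23.86 ppm/°R

The quantity depends on a temperature interval, so only the ratio of degree sizes applies; the offset between the scales is irrelevant.
A change of 1°R is a change of 5/9°C, so per °R the value is 42.94 × 5/9 = 23.86.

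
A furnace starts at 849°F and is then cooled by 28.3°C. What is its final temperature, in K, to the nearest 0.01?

Initial temperature in Celsius: (849 - 32) × 5/9 = 453.8889°C.
Final Celsius temperature: 453.8889 - 28.3000 = 425.5889°C.
In kelvin: 425.5889 + 273.15 = 698.74 K.

698.74 K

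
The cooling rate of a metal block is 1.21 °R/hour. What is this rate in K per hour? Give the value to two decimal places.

0.67 K/hour

Since only a temperature interval is involved, the additive offset between the scales drops out.
A change of 1°R is a change of 5/9 K, so 1.21 × 5/9 = 0.67.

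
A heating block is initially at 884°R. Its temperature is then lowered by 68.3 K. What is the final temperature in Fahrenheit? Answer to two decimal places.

Initial temperature in Celsius: (884 - 491.67) × 5/9 = 217.9611°C.
The 68.3 K change is an interval; Kelvin and Celsius degrees are the same size, so ΔC = -68.3°C.
Final Celsius temperature: 217.9611 - 68.3000 = 149.6611°C.
In Fahrenheit: 149.6611 × 1.8 + 32 = 301.39°F.

301.39°F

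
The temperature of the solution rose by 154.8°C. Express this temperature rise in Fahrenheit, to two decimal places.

278.64°F

For a temperature interval the offset drops out; only the factor 1.8 applies.
154.8 × 1.8 = 278.64.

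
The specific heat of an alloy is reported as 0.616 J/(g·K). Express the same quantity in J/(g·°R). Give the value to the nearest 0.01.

0.34 J/(g·°R)

Since only a temperature interval is involved, the additive offset between the scales drops out.
A change of 1°R is a change of 5/9 K, so per °R the value is 0.616 × 5/9 = 0.34.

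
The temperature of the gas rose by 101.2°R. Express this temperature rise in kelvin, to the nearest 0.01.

Only the scale ratio 5/9 matters for a change in temperature.
101.2 × 5/9 = 56.22.

56.22 K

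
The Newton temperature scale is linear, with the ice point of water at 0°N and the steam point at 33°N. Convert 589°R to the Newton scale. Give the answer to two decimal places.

First in Celsius: (589 - 491.67) × 5/9 = 54.0722°C.
Linearly onto the Newton scale: 0 + (54.0722 / 100) × (33 - 0) = 17.84°N.

17.84°N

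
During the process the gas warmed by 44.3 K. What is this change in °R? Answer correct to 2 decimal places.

79.74°R

For a temperature interval the offset drops out; only the factor 1.8 applies.
44.3 × 1.8 = 79.74.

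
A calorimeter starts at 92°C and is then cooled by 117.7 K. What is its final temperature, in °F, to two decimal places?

-14.26°F

The 117.7 K change is an interval; Kelvin and Celsius degrees are the same size, so ΔC = -117.7°C.
Final Celsius temperature: 92.0000 - 117.7000 = -25.7000°C.
In Fahrenheit: -25.7000 × 1.8 + 32 = -14.26°F.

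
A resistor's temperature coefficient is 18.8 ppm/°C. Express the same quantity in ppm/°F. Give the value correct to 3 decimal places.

Since only a temperature interval is involved, the additive offset between the scales drops out.
A change of 1°F is a change of 5/9°C, so per °F the value is 18.8 × 5/9 = 10.444.

10.444 ppm/°F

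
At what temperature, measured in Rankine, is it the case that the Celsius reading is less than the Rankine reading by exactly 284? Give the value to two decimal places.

Let R be the Rankine reading. The Celsius reading is C = 5/9·R - 273.15.
Require C - R = -284: (-4/9)·R - 273.15 = -284.
R = (-284 + 273.15) / (-4/9) = 24.41.

24.41°R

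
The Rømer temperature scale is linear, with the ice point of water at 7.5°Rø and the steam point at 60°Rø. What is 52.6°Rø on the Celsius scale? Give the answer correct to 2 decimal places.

Linear interpolation between the fixed points: C = (52.6 - 7.5) × 100 / (60 - 7.5) = 85.9048°C.

85.90°C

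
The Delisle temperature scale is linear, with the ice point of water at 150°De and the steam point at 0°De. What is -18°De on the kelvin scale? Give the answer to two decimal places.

Linear interpolation between the fixed points: C = (-18 - 150) × 100 / (0 - 150) = 112.0000°C.
Then 112.0000 + 273.15 = 385.15 K.

385.15 K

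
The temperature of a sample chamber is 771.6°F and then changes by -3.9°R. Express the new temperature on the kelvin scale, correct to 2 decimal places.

681.87 K

Initial temperature in Celsius: (771.6 - 32) × 5/9 = 410.8889°C.
The 3.9°R change is an interval, so only the factor 5/9 applies: -3.9 × 5/9 = -2.1667°C.
Final Celsius temperature: 410.8889 - 2.1667 = 408.7222°C.
In kelvin: 408.7222 + 273.15 = 681.87 K.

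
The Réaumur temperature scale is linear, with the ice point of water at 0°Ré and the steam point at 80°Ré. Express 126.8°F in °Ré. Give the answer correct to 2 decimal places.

42.13°Ré

First in Celsius: (126.8 - 32) × 5/9 = 52.6667°C.
Linearly onto the Réaumur scale: 0 + (52.6667 / 100) × (80 - 0) = 42.13°Ré.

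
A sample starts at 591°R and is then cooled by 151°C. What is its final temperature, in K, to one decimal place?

Initial temperature in Celsius: (591 - 491.67) × 5/9 = 55.1833°C.
Final Celsius temperature: 55.1833 - 151.0000 = -95.8167°C.
In kelvin: -95.8167 + 273.15 = 177.3 K.

177.3 K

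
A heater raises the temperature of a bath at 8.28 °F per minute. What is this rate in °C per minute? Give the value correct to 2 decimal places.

The quantity depends on a temperature interval, so only the ratio of degree sizes applies; the offset between the scales is irrelevant.
A change of 1°F is a change of 5/9°C, so 8.28 × 5/9 = 4.60.

4.60 °C/minute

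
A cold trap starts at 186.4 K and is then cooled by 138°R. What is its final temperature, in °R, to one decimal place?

Initial temperature in Celsius: 186.4 - 273.15 = -86.7500°C.
The 138°R change is an interval, so only the factor 5/9 applies: -138 × 5/9 = -76.6667°C.
Final Celsius temperature: -86.7500 - 76.6667 = -163.4167°C.
In Rankine: -163.4167 × 1.8 + 491.67 = 197.5°R.

197.5°R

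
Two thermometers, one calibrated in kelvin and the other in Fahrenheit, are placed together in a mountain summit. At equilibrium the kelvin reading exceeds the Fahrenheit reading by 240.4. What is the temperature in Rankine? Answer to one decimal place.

493.4°R

Let x be the kelvin reading; then the Fahrenheit reading is 1.8·x - 459.67.
(1.8·x - 459.67) - x = -240.4  ⇒  (0.8)·x = 219.27  ⇒  x = 274.0875 K.
In Celsius: 274.0875 - 273.15 = 0.9375°C.
In Rankine: 0.9375 × 1.8 + 491.67 = 493.4°R.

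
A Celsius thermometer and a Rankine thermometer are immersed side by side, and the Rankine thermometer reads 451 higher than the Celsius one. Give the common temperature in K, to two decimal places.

222.31 K

Let x be the Celsius reading; then the Rankine reading is 1.8·x + 491.67.
(1.8·x + 491.67) - x = 451  ⇒  (0.8)·x = -40.67  ⇒  x = -50.8375°C.
In kelvin: -50.8375 + 273.15 = 222.31 K.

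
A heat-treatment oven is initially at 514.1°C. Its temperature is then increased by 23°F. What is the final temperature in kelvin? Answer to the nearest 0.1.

The 23°F change is an interval, so only the factor 5/9 applies: +23 × 5/9 = +12.7778°C.
Final Celsius temperature: 514.1000 + 12.7778 = 526.8778°C.
In kelvin: 526.8778 + 273.15 = 800.0 K.

800.0 K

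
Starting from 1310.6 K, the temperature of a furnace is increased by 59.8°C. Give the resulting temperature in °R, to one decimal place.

2466.7°R

Initial temperature in Celsius: 1310.6 - 273.15 = 1037.4500°C.
Final Celsius temperature: 1037.4500 + 59.8000 = 1097.2500°C.
In Rankine: 1097.2500 × 1.8 + 491.67 = 2466.7°R.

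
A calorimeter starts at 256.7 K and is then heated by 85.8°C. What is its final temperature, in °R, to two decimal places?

616.50°R

Initial temperature in Celsius: 256.7 - 273.15 = -16.4500°C.
Final Celsius temperature: -16.4500 + 85.8000 = 69.3500°C.
In Rankine: 69.3500 × 1.8 + 491.67 = 616.50°R.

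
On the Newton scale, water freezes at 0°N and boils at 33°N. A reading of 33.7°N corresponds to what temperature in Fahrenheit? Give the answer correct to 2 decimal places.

215.82°F

Linear interpolation between the fixed points: C = (33.7 - 0) × 100 / (33 - 0) = 102.1212°C.
Then 102.1212 × 1.8 + 32 = 215.82°F.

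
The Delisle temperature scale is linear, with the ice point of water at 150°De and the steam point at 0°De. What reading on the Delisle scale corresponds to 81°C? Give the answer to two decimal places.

28.50°De

Linearly onto the Delisle scale: 150 + (81.0000 / 100) × (0 - 150) = 28.50°De.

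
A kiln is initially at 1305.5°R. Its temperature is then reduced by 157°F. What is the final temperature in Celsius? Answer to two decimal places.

Initial temperature in Celsius: (1305.5 - 491.67) × 5/9 = 452.1278°C.
The 157°F change is an interval, so only the factor 5/9 applies: -157 × 5/9 = -87.2222°C.
Final Celsius temperature: 452.1278 - 87.2222 = 364.9056°C.

364.91°C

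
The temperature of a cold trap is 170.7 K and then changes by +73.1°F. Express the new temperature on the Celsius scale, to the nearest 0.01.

-61.84°C

Initial temperature in Celsius: 170.7 - 273.15 = -102.4500°C.
The 73.1°F change is an interval, so only the factor 5/9 applies: +73.1 × 5/9 = +40.6111°C.
Final Celsius temperature: -102.4500 + 40.6111 = -61.8389°C.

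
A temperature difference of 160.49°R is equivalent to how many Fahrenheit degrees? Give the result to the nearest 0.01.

160.49°F

Rankine and Fahrenheit degrees are the same size, so the interval is unchanged: 160.49.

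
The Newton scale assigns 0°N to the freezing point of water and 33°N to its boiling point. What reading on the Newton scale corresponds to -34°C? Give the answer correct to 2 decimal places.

Linearly onto the Newton scale: 0 + (-34.0000 / 100) × (33 - 0) = -11.22°N.

-11.22°N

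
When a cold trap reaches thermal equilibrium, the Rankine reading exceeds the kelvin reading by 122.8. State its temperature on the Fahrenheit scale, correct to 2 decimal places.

-183.37°F

Let x be the Rankine reading; then the kelvin reading is 5/9·x.
(5/9·x) - x = -122.8  ⇒  (-4/9)·x = -122.8  ⇒  x = 276.3000°R.
In Celsius: (276.3 - 491.67) × 5/9 = -119.6500°C.
In Fahrenheit: -119.6500 × 1.8 + 32 = -183.37°F.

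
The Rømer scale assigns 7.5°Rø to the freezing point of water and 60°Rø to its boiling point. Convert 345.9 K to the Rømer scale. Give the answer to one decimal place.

First in Celsius: 345.9 - 273.15 = 72.7500°C.
Linearly onto the Rømer scale: 7.5 + (72.7500 / 100) × (60 - 7.5) = 45.7°Rø.

45.7°Rø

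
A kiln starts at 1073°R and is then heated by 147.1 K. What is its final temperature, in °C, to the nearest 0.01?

470.06°C

Initial temperature in Celsius: (1073 - 491.67) × 5/9 = 322.9611°C.
The 147.1 K change is an interval; Kelvin and Celsius degrees are the same size, so ΔC = +147.1°C.
Final Celsius temperature: 322.9611 + 147.1000 = 470.0611°C.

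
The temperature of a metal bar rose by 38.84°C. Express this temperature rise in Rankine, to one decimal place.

Only the scale ratio 1.8 matters for a change in temperature.
38.84 × 1.8 = 69.9.

69.9°R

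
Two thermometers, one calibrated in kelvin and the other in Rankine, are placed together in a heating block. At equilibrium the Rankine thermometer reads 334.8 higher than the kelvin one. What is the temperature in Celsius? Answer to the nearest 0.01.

145.35°C

Let x be the kelvin reading; then the Rankine reading is 1.8·x.
(1.8·x) - x = 334.8  ⇒  (0.8)·x = 334.8  ⇒  x = 418.5000 K.
In Celsius: 418.5 - 273.15 = 145.35°C.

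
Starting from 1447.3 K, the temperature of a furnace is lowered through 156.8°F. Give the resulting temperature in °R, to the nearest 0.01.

Initial temperature in Celsius: 1447.3 - 273.15 = 1174.1500°C.
The 156.8°F change is an interval, so only the factor 5/9 applies: -156.8 × 5/9 = -87.1111°C.
Final Celsius temperature: 1174.1500 - 87.1111 = 1087.0389°C.
In Rankine: 1087.0389 × 1.8 + 491.67 = 2448.34°R.

2448.34°R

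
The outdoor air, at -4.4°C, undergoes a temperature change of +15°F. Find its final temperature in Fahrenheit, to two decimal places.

The 15°F change is an interval, so only the factor 5/9 applies: +15 × 5/9 = +8.3333°C.
Final Celsius temperature: -4.4000 + 8.3333 = 3.9333°C.
In Fahrenheit: 3.9333 × 1.8 + 32 = 39.08°F.

39.08°F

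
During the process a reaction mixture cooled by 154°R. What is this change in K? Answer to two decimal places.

85.56 K

An interval of 1°R corresponds to 5/9 K.
154 × 5/9 = 85.56.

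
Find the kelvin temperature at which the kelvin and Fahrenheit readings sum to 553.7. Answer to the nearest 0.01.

Let K be the kelvin reading. The Fahrenheit reading is F = 1.8·K - 459.67.
Require K + F = 553.7: (2.8)·K - 459.67 = 553.7.
K = (553.7 + 459.67) / (2.8) = 361.92.

361.92 K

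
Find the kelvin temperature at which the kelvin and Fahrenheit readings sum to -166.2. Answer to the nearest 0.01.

Let K be the kelvin reading. The Fahrenheit reading is F = 1.8·K - 459.67.
Require K + F = -166.2: (2.8)·K - 459.67 = -166.2.
K = (-166.2 + 459.67) / (2.8) = 104.81.

104.81 K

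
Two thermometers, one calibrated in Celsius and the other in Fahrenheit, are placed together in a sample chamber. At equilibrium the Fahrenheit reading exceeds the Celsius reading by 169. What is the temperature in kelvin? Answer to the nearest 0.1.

Let x be the Celsius reading; then the Fahrenheit reading is 1.8·x + 32.
(1.8·x + 32) - x = 169  ⇒  (0.8)·x = 137  ⇒  x = 171.2500°C.
In kelvin: 171.2500 + 273.15 = 444.4 K.

444.4 K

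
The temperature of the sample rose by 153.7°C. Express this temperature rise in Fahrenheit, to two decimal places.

276.66°F

An interval of 1°C corresponds to 1.8°F.
153.7 × 1.8 = 276.66.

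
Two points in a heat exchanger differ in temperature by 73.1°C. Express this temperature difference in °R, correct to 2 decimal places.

131.58°R

An interval of 1°C corresponds to 1.8°R.
73.1 × 1.8 = 131.58.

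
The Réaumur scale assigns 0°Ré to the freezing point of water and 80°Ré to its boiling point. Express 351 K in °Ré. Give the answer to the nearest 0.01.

62.28°Ré

First in Celsius: 351 - 273.15 = 77.8500°C.
Linearly onto the Réaumur scale: 0 + (77.8500 / 100) × (80 - 0) = 62.28°Ré.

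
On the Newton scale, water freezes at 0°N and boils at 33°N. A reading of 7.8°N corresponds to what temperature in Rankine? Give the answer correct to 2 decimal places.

534.22°R

Linear interpolation between the fixed points: C = (7.8 - 0) × 100 / (33 - 0) = 23.6364°C.
Then 23.6364 × 1.8 + 491.67 = 534.22°R.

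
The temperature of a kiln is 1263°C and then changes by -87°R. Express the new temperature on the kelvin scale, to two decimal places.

1487.82 K

The 87°R change is an interval, so only the factor 5/9 applies: -87 × 5/9 = -48.3333°C.
Final Celsius temperature: 1263.0000 - 48.3333 = 1214.6667°C.
In kelvin: 1214.6667 + 273.15 = 1487.82 K.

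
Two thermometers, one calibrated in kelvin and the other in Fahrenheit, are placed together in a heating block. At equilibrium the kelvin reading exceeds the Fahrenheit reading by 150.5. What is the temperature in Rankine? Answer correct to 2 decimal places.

695.63°R

Let x be the kelvin reading; then the Fahrenheit reading is 1.8·x - 459.67.
(1.8·x - 459.67) - x = -150.5  ⇒  (0.8)·x = 309.17  ⇒  x = 386.4625 K.
In Celsius: 386.4625 - 273.15 = 113.3125°C.
In Rankine: 113.3125 × 1.8 + 491.67 = 695.63°R.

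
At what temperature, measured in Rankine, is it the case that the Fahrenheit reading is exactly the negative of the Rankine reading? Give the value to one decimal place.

229.8°R

Let R be the Rankine reading. The Fahrenheit reading is F = 1·R - 459.67.
Require F = -1·R: 1·R - 459.67 = -1·R.
(2)·R = 459.67  ⇒  R = 229.8.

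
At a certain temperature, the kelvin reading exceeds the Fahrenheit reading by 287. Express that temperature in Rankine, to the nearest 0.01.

Let x be the Fahrenheit reading; then the kelvin reading is 5/9·x + 255.372.
(5/9·x + 255.372) - x = 287  ⇒  (-4/9)·x = 31.6278  ⇒  x = -71.1625°F.
In Celsius: (-71.1625 - 32) × 5/9 = -57.3125°C.
In Rankine: -57.3125 × 1.8 + 491.67 = 388.51°R.

388.51°R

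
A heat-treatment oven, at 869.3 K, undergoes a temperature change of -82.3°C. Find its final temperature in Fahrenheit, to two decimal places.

Initial temperature in Celsius: 869.3 - 273.15 = 596.1500°C.
Final Celsius temperature: 596.1500 - 82.3000 = 513.8500°C.
In Fahrenheit: 513.8500 × 1.8 + 32 = 956.93°F.

956.93°F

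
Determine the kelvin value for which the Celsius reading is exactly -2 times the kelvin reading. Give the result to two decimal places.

91.05 K

Let K be the kelvin reading. The Celsius reading is C = 1·K - 273.15.
Require C = -2·K: 1·K - 273.15 = -2·K.
(3)·K = 273.15  ⇒  K = 91.05.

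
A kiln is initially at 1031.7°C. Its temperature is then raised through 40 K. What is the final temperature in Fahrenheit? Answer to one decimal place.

1961.1°F

The 40 K change is an interval; Kelvin and Celsius degrees are the same size, so ΔC = +40°C.
Final Celsius temperature: 1031.7000 + 40.0000 = 1071.7000°C.
In Fahrenheit: 1071.7000 × 1.8 + 32 = 1961.1°F.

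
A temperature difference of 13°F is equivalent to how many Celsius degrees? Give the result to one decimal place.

For a temperature interval the offset drops out; only the factor 5/9 applies.
13 × 5/9 = 7.2.

7.2°C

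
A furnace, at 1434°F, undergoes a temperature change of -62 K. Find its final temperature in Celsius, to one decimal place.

Initial temperature in Celsius: (1434 - 32) × 5/9 = 778.8889°C.
The 62 K change is an interval; Kelvin and Celsius degrees are the same size, so ΔC = -62°C.
Final Celsius temperature: 778.8889 - 62.0000 = 716.8889°C.

716.9°C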